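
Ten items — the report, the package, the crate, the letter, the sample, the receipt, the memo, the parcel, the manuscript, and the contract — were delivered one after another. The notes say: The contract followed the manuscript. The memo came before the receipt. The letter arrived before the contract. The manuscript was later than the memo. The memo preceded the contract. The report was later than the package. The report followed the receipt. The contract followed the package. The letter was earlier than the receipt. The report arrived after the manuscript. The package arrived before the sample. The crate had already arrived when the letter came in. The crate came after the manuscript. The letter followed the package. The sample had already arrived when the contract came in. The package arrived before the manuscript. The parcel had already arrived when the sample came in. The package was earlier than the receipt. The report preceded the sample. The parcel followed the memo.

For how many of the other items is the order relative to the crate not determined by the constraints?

1

Forced before the crate: the manuscript, the memo, and the package; forced after the crate: the contract, the letter, the receipt, the report, and the sample.
That leaves the parcel with no forced order relative to the crate — 1.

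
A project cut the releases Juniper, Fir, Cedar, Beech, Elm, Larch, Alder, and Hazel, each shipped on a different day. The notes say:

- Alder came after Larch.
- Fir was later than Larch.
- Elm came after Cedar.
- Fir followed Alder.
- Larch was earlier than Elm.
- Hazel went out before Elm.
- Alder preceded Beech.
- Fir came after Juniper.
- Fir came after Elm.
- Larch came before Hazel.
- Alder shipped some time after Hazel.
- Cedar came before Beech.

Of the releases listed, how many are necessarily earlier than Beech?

4

Directly stated before Beech: Alder and Cedar.
Hazel reaches Beech via Hazel → Alder → Beech.
Larch reaches Beech via Larch → Alder → Beech.
No chain forces Elm (or any of the others) ahead of Beech.
That's Alder, Cedar, Hazel, and Larch — 4 in all.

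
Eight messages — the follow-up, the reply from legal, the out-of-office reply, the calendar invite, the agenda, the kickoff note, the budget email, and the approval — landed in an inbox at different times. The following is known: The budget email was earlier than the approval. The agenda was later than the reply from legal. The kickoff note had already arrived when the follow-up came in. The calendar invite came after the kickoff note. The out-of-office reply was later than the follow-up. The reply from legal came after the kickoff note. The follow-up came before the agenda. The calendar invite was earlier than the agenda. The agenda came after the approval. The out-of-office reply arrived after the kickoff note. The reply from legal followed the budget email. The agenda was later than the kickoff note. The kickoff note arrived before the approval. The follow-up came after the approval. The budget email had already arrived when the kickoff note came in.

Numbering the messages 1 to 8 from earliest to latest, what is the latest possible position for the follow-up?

The follow-up must come before the agenda and the out-of-office reply — 2 messages forced after it.
Everything else can be placed before the follow-up in some valid order, so the follow-up can sit as late as position 8 − 2 = 6.

6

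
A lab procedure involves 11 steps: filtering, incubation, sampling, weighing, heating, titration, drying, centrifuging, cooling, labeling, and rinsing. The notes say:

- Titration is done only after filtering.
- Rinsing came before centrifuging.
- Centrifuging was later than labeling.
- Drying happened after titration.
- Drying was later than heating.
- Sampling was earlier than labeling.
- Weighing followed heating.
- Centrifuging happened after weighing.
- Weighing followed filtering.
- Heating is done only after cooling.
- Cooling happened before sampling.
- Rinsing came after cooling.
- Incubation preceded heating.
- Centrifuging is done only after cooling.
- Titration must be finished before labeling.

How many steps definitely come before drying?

5

Directly stated before drying: heating and titration.
Cooling reaches drying via cooling → heating → drying.
Filtering reaches drying via filtering → titration → drying.
Incubation reaches drying via incubation → heating → drying.
No chain forces sampling (or any of the others) ahead of drying.
That's cooling, filtering, heating, incubation, and titration — 5 in all.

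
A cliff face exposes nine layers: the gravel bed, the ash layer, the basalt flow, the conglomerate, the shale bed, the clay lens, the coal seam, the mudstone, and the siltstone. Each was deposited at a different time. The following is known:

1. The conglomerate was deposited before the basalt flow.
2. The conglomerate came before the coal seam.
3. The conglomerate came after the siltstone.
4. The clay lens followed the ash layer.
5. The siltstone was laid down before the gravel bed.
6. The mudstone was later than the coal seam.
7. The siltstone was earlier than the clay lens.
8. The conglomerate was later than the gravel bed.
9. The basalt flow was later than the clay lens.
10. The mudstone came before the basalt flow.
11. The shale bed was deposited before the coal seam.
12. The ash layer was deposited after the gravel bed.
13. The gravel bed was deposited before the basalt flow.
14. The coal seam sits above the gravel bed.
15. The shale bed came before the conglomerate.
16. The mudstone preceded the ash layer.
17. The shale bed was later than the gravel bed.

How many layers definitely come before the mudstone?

Directly stated before the mudstone: the coal seam.
The conglomerate reaches the mudstone via the conglomerate → the coal seam → the mudstone.
The gravel bed reaches the mudstone via the gravel bed → the coal seam → the mudstone.
The shale bed reaches the mudstone via the shale bed → the coal seam → the mudstone.
Likewise the siltstone reaches the mudstone by chaining the stated constraints.
No chain forces the basalt flow (or any of the others) ahead of the mudstone.
That's the coal seam, the conglomerate, the gravel bed, the shale bed, and the siltstone — 5 in all.

5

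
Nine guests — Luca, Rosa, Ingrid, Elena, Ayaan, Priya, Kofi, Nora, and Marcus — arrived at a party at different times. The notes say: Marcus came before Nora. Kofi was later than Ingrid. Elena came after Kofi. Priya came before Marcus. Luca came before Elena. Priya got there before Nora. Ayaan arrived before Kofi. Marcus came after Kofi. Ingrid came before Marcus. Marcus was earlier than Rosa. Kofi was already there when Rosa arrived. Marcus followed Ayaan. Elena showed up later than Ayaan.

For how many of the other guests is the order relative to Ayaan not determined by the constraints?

Forced after Ayaan: Elena, Kofi, Marcus, Nora, and Rosa.
That leaves Ingrid, Luca, and Priya with no forced order relative to Ayaan — 3.

3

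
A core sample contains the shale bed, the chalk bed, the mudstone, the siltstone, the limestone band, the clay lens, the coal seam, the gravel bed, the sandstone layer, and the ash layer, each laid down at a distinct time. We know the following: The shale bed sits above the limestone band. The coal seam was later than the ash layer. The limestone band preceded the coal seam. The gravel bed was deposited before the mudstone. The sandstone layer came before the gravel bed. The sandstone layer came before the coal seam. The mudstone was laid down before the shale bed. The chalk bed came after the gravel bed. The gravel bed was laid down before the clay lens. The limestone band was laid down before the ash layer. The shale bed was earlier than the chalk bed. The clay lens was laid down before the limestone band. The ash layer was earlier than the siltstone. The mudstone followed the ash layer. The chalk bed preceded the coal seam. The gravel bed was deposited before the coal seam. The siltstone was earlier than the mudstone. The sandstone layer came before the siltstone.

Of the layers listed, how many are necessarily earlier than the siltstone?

5

Directly stated before the siltstone: the ash layer and the sandstone layer.
The clay lens reaches the siltstone via the clay lens → the limestone band → the ash layer → the siltstone.
The gravel bed reaches the siltstone via the gravel bed → the clay lens → the limestone band → the ash layer → the siltstone.
The limestone band reaches the siltstone via the limestone band → the ash layer → the siltstone.
That's the ash layer, the clay lens, the gravel bed, the limestone band, and the sandstone layer — 5 in all.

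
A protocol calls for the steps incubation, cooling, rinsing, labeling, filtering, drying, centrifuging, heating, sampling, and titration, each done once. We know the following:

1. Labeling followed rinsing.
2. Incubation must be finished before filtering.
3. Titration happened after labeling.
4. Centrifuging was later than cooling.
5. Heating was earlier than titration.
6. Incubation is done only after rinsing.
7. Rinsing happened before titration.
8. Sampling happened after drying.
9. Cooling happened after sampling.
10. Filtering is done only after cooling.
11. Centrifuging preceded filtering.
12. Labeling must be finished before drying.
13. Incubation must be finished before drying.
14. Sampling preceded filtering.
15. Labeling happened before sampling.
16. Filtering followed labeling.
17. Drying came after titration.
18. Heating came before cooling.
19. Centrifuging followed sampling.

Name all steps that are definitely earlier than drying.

heating, incubation, labeling, rinsing, titration

Directly stated before drying: incubation, labeling, and titration.
Heating reaches drying via heating → titration → drying.
Rinsing reaches drying via rinsing → labeling → drying.
No chain forces filtering (or any of the others) ahead of drying.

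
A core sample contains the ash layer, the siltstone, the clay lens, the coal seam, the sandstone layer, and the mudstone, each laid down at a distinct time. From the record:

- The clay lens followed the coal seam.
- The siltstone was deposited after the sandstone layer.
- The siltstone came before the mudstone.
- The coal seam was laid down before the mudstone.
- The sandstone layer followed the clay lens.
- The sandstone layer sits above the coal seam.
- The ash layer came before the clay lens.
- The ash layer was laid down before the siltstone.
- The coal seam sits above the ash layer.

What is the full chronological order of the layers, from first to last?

the ash layer, the coal seam, the clay lens, the sandstone layer, the siltstone, the mudstone

The constraints fix every adjacent pair, so only one ordering works:
the ash layer → the coal seam → the clay lens → the sandstone layer → the siltstone → the mudstone.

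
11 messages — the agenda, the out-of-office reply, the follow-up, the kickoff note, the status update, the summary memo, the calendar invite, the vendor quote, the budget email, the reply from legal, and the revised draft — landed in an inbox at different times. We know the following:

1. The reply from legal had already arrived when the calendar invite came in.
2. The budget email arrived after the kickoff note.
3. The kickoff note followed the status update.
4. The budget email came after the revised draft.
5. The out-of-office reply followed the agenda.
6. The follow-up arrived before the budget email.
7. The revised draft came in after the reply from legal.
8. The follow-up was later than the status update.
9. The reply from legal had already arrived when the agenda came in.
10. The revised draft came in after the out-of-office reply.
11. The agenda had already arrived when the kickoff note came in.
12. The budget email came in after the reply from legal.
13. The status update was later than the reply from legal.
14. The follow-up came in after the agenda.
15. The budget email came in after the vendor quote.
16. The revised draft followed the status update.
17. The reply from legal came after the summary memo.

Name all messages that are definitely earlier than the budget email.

Directly stated before the budget email: the follow-up, the kickoff note, the reply from legal, the revised draft, and the vendor quote.
The agenda reaches the budget email via the agenda → the kickoff note → the budget email.
The out-of-office reply reaches the budget email via the out-of-office reply → the revised draft → the budget email.
The status update reaches the budget email via the status update → the follow-up → the budget email.
Likewise the summary memo reaches the budget email by chaining the stated constraints.
No chain forces the calendar invite ahead of the budget email.

the agenda, the follow-up, the kickoff note, the out-of-office reply, the reply from legal, the revised draft, the status update, the summary memo, the vendor quote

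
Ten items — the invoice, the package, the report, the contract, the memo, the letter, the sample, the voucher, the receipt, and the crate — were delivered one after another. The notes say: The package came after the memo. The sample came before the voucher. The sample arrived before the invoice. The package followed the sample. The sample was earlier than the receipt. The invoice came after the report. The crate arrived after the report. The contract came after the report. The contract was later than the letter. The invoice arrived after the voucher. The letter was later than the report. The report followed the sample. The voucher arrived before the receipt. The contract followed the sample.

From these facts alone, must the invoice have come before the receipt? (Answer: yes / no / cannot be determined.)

cannot be determined

No chain of stated constraints runs from the invoice to the receipt, and none runs from the receipt to the invoice either.
So the relative order of the invoice and the receipt is not fixed by the given facts.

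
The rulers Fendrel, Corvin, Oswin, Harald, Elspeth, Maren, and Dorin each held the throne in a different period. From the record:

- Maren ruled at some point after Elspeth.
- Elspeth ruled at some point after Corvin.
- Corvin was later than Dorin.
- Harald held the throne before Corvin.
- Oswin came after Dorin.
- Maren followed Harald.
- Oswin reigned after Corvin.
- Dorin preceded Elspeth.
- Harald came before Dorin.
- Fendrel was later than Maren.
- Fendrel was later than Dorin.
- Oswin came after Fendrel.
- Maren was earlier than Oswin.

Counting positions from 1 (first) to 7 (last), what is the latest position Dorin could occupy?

Dorin must come before Corvin, Elspeth, Fendrel, Maren, and Oswin — 5 rulers forced after them.
Everything else can be placed before Dorin in some valid order, so Dorin can sit as late as position 7 − 5 = 2.

2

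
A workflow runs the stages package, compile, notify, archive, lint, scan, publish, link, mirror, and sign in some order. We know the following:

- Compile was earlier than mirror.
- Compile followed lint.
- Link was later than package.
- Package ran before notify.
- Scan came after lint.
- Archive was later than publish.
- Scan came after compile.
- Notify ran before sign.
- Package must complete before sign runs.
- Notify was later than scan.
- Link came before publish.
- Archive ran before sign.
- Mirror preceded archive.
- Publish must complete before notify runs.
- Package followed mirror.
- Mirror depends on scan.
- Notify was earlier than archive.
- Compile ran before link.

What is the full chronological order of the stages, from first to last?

lint, compile, scan, mirror, package, link, publish, notify, archive, sign

The constraints fix every adjacent pair, so only one ordering works:
lint → compile → scan → mirror → package → link → publish → notify → archive → sign.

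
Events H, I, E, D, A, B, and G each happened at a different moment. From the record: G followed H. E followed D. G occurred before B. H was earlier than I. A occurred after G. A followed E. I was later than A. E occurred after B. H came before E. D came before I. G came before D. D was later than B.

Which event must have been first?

H

H has a chain of constraints placing it before every other event, so H must be first.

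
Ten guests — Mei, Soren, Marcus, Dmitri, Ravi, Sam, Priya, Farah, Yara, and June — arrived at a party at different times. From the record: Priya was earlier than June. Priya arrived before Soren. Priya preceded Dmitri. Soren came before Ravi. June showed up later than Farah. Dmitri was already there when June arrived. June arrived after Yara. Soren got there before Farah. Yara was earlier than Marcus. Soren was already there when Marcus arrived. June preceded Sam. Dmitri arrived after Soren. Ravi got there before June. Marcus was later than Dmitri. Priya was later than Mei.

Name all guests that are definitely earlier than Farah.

Directly stated before Farah: Soren.
Mei reaches Farah via Mei → Priya → Soren → Farah.
Priya reaches Farah via Priya → Soren → Farah.

Mei, Priya, Soren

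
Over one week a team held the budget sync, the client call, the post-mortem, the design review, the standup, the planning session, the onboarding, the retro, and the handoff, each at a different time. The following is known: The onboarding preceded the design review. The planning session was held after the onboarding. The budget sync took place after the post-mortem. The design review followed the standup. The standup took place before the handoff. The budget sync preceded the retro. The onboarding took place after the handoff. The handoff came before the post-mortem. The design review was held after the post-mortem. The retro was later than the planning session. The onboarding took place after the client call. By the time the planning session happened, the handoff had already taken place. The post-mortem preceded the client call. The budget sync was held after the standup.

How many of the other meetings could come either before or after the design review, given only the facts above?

3

Forced before the design review: the client call, the handoff, the onboarding, the post-mortem, and the standup.
That leaves the budget sync, the planning session, and the retro with no forced order relative to the design review — 3.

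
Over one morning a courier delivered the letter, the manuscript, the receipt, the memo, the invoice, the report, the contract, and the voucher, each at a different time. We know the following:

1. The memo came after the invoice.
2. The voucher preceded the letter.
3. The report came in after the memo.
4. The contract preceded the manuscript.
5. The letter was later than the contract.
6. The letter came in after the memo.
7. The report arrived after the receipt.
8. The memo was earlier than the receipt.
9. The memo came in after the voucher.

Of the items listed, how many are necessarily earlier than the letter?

Directly stated before the letter: the contract, the memo, and the voucher.
The invoice reaches the letter via the invoice → the memo → the letter.
No chain forces the manuscript (or any of the others) ahead of the letter.
That's the contract, the invoice, the memo, and the voucher — 4 in all.

4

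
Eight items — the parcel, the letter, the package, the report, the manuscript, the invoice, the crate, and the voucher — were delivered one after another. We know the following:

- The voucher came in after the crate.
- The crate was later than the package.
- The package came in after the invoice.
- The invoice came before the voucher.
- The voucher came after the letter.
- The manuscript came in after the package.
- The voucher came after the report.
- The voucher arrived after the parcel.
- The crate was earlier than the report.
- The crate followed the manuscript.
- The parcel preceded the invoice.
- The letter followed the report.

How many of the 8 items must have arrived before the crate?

4

Directly stated before the crate: the manuscript and the package.
The invoice reaches the crate via the invoice → the package → the crate.
The parcel reaches the crate via the parcel → the invoice → the package → the crate.
No chain forces the report (or any of the others) ahead of the crate.
That's the invoice, the manuscript, the package, and the parcel — 4 in all.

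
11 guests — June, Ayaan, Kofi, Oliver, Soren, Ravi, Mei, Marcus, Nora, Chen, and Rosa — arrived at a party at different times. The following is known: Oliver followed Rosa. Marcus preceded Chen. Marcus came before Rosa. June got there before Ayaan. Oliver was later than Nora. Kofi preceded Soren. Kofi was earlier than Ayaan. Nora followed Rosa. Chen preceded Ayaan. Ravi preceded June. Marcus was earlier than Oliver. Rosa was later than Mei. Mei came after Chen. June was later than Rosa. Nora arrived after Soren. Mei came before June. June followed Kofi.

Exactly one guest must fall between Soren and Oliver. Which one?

Tracing the constraints gives Soren → Nora → Oliver, so Nora sits after Soren and before Oliver.
No other guest is forced both after Soren and before Oliver.

Nora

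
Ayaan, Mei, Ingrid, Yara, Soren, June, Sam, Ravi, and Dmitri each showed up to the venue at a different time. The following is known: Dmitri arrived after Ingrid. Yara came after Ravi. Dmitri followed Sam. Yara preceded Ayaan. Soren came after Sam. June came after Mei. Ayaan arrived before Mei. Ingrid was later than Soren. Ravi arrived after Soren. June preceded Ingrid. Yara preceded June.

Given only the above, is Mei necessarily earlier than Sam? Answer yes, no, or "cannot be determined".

no

Tracing the constraints gives Sam → Soren → Ravi → Yara → Ayaan → Mei, so Sam must come before Mei.
That means Mei cannot be before Sam.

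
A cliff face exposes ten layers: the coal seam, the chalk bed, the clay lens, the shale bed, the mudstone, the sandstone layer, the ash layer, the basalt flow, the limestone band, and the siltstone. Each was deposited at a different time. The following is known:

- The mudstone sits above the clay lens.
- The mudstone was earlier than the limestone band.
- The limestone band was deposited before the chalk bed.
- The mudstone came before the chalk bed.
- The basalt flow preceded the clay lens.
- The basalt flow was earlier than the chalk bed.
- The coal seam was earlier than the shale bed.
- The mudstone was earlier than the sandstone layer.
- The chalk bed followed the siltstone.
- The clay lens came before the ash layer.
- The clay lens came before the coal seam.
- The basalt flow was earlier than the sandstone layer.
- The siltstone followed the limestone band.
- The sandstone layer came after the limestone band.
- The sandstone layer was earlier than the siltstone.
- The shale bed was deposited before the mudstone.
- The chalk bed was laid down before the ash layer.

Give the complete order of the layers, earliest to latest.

the basalt flow, the clay lens, the coal seam, the shale bed, the mudstone, the limestone band, the sandstone layer, the siltstone, the chalk bed, the ash layer

The constraints fix every adjacent pair, so only one ordering works:
the basalt flow → the clay lens → the coal seam → the shale bed → the mudstone → the limestone band → the sandstone layer → the siltstone → the chalk bed → the ash layer.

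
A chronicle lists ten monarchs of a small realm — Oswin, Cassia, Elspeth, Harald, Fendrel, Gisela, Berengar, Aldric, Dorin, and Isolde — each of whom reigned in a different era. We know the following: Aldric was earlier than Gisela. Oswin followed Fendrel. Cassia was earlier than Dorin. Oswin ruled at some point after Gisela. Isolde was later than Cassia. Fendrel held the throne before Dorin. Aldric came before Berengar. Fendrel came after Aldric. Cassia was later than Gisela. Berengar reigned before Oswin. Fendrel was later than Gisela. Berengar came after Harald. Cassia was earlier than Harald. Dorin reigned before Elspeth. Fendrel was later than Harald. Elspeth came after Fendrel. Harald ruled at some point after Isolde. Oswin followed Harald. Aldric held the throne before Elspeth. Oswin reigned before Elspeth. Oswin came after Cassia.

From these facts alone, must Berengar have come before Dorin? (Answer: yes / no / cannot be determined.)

No chain of stated constraints runs from Berengar to Dorin, and none runs from Dorin to Berengar either.
So the relative order of Berengar and Dorin is not fixed by the given facts.

cannot be determined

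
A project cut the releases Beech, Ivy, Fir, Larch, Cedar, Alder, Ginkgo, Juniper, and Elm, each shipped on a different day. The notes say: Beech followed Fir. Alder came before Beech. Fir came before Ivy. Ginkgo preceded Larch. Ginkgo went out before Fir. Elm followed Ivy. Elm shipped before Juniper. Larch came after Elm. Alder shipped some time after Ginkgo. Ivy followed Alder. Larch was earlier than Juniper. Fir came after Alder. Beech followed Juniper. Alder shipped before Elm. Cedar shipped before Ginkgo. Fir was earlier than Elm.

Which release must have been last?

Beech

Every other release has a chain of constraints placing it before Beech, so Beech is last.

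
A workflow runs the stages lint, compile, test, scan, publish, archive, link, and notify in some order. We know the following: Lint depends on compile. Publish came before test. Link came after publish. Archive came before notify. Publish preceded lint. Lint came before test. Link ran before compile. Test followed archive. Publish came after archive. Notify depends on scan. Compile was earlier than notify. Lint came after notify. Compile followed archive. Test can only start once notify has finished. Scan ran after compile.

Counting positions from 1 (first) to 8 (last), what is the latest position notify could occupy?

6

Notify must come before lint and test — 2 stages forced after it.
Everything else can be placed before notify in some valid order, so notify can sit as late as position 8 − 2 = 6.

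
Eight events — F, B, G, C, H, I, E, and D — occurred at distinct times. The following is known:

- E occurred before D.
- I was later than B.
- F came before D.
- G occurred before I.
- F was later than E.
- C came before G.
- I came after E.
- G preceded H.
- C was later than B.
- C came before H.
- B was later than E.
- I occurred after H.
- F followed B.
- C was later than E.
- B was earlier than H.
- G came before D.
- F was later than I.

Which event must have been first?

E has a chain of constraints placing it before every other event, so E must be first.

E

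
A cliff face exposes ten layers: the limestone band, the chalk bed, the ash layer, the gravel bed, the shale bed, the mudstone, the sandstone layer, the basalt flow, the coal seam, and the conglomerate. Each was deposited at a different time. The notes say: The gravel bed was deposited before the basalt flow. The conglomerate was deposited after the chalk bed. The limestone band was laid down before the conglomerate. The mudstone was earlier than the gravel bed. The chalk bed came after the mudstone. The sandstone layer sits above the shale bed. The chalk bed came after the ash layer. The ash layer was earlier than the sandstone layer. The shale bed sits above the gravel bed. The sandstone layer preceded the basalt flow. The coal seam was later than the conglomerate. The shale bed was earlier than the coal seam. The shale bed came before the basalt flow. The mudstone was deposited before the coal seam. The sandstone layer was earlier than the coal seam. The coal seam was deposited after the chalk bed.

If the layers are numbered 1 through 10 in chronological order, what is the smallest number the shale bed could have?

3

The gravel bed and the mudstone must both come before the shale bed — 2 forced predecessors.
Nothing else is forced ahead of the shale bed, so its earliest slot is position 2 + 1 = 3.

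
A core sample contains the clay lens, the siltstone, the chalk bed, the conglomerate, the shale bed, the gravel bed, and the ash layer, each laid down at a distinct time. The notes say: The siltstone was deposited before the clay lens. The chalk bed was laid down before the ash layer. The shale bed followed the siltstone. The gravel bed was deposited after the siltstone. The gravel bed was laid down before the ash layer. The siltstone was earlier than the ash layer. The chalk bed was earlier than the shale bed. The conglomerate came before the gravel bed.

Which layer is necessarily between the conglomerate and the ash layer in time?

Tracing the constraints gives the conglomerate → the gravel bed → the ash layer, so the gravel bed sits after the conglomerate and before the ash layer.
No other layer is forced both after the conglomerate and before the ash layer.

the gravel bed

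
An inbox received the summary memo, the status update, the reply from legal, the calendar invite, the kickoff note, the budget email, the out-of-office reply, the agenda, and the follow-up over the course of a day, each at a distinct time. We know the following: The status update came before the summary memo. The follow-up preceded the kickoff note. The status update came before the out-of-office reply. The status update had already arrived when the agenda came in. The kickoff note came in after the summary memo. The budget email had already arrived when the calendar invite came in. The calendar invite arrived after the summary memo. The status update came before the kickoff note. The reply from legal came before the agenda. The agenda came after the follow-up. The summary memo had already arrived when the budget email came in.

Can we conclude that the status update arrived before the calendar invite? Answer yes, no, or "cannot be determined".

Chain the constraints: the status update → the summary memo → the calendar invite. Each link is directly stated, so the status update comes before the calendar invite.

yes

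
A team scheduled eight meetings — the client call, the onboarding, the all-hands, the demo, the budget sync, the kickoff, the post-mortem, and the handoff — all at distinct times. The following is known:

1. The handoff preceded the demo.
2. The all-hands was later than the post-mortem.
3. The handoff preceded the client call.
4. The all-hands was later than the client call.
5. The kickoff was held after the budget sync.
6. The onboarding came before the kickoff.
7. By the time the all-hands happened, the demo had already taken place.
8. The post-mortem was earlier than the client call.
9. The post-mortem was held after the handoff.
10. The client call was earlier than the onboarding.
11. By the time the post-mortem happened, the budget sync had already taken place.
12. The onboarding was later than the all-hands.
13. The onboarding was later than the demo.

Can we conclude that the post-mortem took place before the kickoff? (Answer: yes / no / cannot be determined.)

Chain the constraints: the post-mortem → the client call → the onboarding → the kickoff. Each link is directly stated, so the post-mortem comes before the kickoff.

yes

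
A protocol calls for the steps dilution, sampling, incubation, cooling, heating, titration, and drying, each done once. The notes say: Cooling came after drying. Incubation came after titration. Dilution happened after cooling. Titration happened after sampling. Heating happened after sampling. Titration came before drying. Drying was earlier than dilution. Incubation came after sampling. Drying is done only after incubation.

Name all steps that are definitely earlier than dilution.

cooling, drying, incubation, sampling, titration

Directly stated before dilution: cooling and drying.
Incubation reaches dilution via incubation → drying → dilution.
Sampling reaches dilution via sampling → titration → drying → dilution.
Titration reaches dilution via titration → drying → dilution.
No chain forces heating ahead of dilution.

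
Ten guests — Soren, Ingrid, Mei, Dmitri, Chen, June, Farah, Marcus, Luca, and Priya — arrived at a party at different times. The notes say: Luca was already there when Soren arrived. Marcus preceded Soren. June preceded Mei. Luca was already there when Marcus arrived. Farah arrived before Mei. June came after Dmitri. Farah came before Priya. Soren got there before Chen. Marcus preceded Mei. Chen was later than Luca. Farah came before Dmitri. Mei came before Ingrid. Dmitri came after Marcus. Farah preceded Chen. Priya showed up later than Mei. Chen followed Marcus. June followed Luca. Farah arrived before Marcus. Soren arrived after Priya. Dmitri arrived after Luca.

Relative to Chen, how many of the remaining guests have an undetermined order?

1

Forced before Chen: Dmitri, Farah, June, Luca, Marcus, Mei, Priya, and Soren.
That leaves Ingrid with no forced order relative to Chen — 1.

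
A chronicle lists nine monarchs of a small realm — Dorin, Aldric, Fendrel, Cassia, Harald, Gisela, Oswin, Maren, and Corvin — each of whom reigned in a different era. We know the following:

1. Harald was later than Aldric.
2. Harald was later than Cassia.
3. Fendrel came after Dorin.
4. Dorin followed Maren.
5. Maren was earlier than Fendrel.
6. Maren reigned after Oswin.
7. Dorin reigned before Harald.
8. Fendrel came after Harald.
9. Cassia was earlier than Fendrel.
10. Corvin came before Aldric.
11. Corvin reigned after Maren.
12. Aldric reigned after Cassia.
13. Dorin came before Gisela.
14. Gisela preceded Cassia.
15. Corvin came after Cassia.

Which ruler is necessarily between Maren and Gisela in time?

Tracing the constraints gives Maren → Dorin → Gisela, so Dorin sits after Maren and before Gisela.
No other ruler is forced both after Maren and before Gisela.

Dorin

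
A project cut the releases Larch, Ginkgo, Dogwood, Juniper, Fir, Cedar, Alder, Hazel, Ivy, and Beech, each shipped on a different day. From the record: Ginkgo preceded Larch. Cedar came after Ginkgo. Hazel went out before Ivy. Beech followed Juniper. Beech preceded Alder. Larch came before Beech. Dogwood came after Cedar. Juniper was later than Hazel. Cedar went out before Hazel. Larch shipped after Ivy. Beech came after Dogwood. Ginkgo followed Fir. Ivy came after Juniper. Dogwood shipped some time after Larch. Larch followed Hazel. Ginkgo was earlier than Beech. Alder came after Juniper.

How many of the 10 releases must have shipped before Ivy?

Directly stated before Ivy: Hazel and Juniper.
Cedar reaches Ivy via Cedar → Hazel → Ivy.
Fir reaches Ivy via Fir → Ginkgo → Cedar → Hazel → Ivy.
Ginkgo reaches Ivy via Ginkgo → Cedar → Hazel → Ivy.
That's Cedar, Fir, Ginkgo, Hazel, and Juniper — 5 in all.

5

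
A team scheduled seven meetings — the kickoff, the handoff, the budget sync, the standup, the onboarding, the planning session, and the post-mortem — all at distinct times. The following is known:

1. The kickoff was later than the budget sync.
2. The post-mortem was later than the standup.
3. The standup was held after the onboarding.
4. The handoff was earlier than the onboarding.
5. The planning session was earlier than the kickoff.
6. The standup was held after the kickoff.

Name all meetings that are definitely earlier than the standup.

Directly stated before the standup: the kickoff and the onboarding.
The budget sync reaches the standup via the budget sync → the kickoff → the standup.
The handoff reaches the standup via the handoff → the onboarding → the standup.
The planning session reaches the standup via the planning session → the kickoff → the standup.
No chain forces the post-mortem ahead of the standup.

the budget sync, the handoff, the kickoff, the onboarding, the planning session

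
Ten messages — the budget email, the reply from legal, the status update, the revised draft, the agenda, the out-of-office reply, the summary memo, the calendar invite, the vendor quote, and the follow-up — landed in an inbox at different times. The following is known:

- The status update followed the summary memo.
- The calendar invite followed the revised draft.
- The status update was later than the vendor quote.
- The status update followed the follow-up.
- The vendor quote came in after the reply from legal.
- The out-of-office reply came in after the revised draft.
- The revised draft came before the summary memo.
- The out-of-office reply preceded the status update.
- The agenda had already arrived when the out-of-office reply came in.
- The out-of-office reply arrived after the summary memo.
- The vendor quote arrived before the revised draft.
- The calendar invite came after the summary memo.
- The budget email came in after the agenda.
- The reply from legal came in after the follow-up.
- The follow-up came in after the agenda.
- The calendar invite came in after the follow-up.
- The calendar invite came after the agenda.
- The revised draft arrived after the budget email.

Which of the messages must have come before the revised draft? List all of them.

the agenda, the budget email, the follow-up, the reply from legal, the vendor quote

Directly stated before the revised draft: the budget email and the vendor quote.
The agenda reaches the revised draft via the agenda → the budget email → the revised draft.
The follow-up reaches the revised draft via the follow-up → the reply from legal → the vendor quote → the revised draft.
The reply from legal reaches the revised draft via the reply from legal → the vendor quote → the revised draft.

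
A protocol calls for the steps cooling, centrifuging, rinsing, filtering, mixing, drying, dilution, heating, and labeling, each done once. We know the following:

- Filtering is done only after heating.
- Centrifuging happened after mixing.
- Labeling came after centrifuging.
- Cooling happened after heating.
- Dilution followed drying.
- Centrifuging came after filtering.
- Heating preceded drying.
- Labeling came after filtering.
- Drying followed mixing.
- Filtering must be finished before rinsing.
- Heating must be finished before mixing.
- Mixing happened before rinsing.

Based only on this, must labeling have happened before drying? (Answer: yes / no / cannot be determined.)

cannot be determined

No chain of stated constraints runs from labeling to drying, and none runs from drying to labeling either.
So the relative order of labeling and drying is not fixed by the given facts.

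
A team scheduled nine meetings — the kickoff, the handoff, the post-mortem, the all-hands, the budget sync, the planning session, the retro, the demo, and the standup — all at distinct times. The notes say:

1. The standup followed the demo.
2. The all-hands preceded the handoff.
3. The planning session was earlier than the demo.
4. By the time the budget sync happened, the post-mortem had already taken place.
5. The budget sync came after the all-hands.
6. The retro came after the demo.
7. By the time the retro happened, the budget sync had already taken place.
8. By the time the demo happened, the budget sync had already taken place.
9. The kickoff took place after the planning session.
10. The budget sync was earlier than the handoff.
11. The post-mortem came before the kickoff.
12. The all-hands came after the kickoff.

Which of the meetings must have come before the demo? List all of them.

the all-hands, the budget sync, the kickoff, the planning session, the post-mortem

Directly stated before the demo: the budget sync and the planning session.
The all-hands reaches the demo via the all-hands → the budget sync → the demo.
The kickoff reaches the demo via the kickoff → the all-hands → the budget sync → the demo.
The post-mortem reaches the demo via the post-mortem → the budget sync → the demo.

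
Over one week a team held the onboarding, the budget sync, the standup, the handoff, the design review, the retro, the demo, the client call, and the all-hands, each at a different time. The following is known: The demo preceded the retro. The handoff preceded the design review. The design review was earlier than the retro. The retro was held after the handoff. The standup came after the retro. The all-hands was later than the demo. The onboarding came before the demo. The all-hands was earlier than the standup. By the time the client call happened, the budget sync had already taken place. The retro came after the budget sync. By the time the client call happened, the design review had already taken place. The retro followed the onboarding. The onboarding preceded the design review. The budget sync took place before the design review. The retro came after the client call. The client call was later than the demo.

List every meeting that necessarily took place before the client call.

the budget sync, the demo, the design review, the handoff, the onboarding

Directly stated before the client call: the budget sync, the demo, and the design review.
The handoff reaches the client call via the handoff → the design review → the client call.
The onboarding reaches the client call via the onboarding → the design review → the client call.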